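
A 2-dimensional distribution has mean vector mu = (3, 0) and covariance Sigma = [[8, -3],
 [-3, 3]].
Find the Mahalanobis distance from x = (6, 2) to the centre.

Step 1 — centre the observation: (x - mu) = (3, 2).

Step 2 — invert Sigma. det(Sigma) = 8·3 - (-3)² = 15.
  Sigma^{-1} = (1/det) · [[d, -b], [-b, a]] = [[0.2, 0.2],
 [0.2, 0.5333]].

Step 3 — form the quadratic (x - mu)^T · Sigma^{-1} · (x - mu):
  Sigma^{-1} · (x - mu) = (1, 1.6667).
  (x - mu)^T · [Sigma^{-1} · (x - mu)] = (3)·(1) + (2)·(1.6667) = 6.3333.

Step 4 — take square root: d = √(6.3333) ≈ 2.5166.

d(x, mu) = √(6.3333) ≈ 2.5166


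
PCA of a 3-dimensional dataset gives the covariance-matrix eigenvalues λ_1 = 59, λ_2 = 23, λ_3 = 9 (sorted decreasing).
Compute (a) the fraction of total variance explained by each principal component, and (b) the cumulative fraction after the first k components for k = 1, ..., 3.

Step 1 — total variance = trace(Sigma) = Σ λ_i = 59 + 23 + 9 = 91.

Step 2 — fraction explained by component i = λ_i / Σ λ:
  PC1: 59/91 = 0.6484
  PC2: 23/91 = 0.2527
  PC3: 9/91 = 0.0989

Step 3 — cumulative fraction after k components = (λ_1 + ... + λ_k) / Σ λ:
  k = 1: 59/91 = 0.6484
  k = 2: (59 + 23)/91 = 82/91 = 0.9011
  k = 3: (59 + 23 + 9)/91 = 91/91 = 1

Summary (fraction, with percent):

explained: PC1 0.6484 (64.84%), PC2 0.2527 (25.27%), PC3 0.0989 (9.89%);  cumulative: 0.6484, 0.9011, 1


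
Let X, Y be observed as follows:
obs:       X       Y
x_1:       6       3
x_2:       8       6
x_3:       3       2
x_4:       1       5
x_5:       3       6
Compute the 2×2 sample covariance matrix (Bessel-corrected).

Step 1 — column means:
  mean(X) = (6 + 8 + 3 + 1 + 3) / 5 = 21/5 = 4.2
  mean(Y) = (3 + 6 + 2 + 5 + 6) / 5 = 22/5 = 4.4

Step 2 — sample covariance S[i,j] = (1/(n-1)) · Σ_k (x_{k,i} - mean_i) · (x_{k,j} - mean_j), with n-1 = 4.
  S[X,X] = ((1.8)·(1.8) + (3.8)·(3.8) + (-1.2)·(-1.2) + (-3.2)·(-3.2) + (-1.2)·(-1.2)) / 4 = 30.8/4 = 7.7
  S[X,Y] = ((1.8)·(-1.4) + (3.8)·(1.6) + (-1.2)·(-2.4) + (-3.2)·(0.6) + (-1.2)·(1.6)) / 4 = 2.6/4 = 0.65
  S[Y,Y] = ((-1.4)·(-1.4) + (1.6)·(1.6) + (-2.4)·(-2.4) + (0.6)·(0.6) + (1.6)·(1.6)) / 4 = 13.2/4 = 3.3

S is symmetric (S[j,i] = S[i,j]). Assembling:

S = [[7.7, 0.65],
 [0.65, 3.3]]


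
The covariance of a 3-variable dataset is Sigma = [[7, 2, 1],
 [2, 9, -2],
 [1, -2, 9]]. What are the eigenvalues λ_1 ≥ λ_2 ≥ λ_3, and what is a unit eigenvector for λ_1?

Step 1 — characteristic polynomial p(λ) = det(λI - Sigma) = λ³ - tr·λ² + c_1·λ - det, where tr = trace, c_1 = sum of the principal 2×2 minors, det = det(Sigma):
  tr = 7 + 9 + 9 = 25,
  c_1 = (7·9 - (2)²) + (7·9 - (1)²) + (9·9 - (-2)²) = 59 + 62 + 77 = 198,
  det = 7·(9·9 - (-2)²) - (2)·((2)·9 - (-2)·(1)) + (1)·((2)·(-2) - 9·(1)) = 7·(77) - (2)·(20) + (1)·(-13) = 486.
  So p(λ) = λ³ - 25λ² + 198λ - 486.
Step 2 — look for an integer root (rational root theorem: any rational root is an integer divisor of 486). Testing λ = 9:
  p(9) = 729 - 2025 + 1782 - 486 = 0  ✓
  Dividing out (λ - 9): p(λ) = (λ - 9)(λ² - 16λ + 54).
Step 3 — remaining eigenvalues from the quadratic λ² - 16λ + 54 = 0:
  Δ = 16² - 4·54 = 256 - 216 = 40,  λ = (16 ± √40)/2 = (16 ± 6.3246)/2 ≈ 11.1623 or 4.8377.
  Sorted: λ_1 = 11.1623,  λ_2 = 9,  λ_3 = 4.8377  (check: sum = 25 = tr ✓).

Step 4 — unit eigenvector for λ_1 ≈ 11.1623: v spans the null space of (Sigma - λ_1 I), whose rows are
  r_1 = (-4.1623, 2, 1),  r_2 = (2, -2.1623, -2),  r_3 = (1, -2, -2.1623).
  v is orthogonal to every row, so take v ∝ r_1 × r_2 = ((2)·(-2) - (1)·(-2.1623), (1)·(2) - (-4.1623)·(-2), (-4.1623)·(-2.1623) - (2)·(2)) ≈ (-1.8377, -6.3246, 5).
  Rescale (multiply by -1 so the first nonzero entry is positive): u = (1.8377, 6.3246, -5).
  ||u|| = √((1.8377)² + (6.3246)² + (-5)²) = √(68.3772) ≈ 8.2691,  v_1 = u/||u|| ≈ (0.2222, 0.7648, -0.6047) (||v_1|| = 1).

λ_1 = 11.1623,  λ_2 = 9,  λ_3 = 4.8377;  v_1 ≈ (0.2222, 0.7648, -0.6047)


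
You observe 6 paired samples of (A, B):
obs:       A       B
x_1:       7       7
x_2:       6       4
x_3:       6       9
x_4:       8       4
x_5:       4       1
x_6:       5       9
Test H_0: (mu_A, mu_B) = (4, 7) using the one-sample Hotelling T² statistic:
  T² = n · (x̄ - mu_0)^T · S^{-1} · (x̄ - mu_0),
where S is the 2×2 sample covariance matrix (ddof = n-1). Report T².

Step 1 — sample mean vector:
  mean(A) = (7 + 6 + 6 + 8 + 4 + 5) / 6 = 36/6 = 6
  mean(B) = (7 + 4 + 9 + 4 + 1 + 9) / 6 = 34/6 = 5.6667
  x̄ = (6, 5.6667),  deviation x̄ - mu_0 = (6, 5.6667) - (4, 7) = (2, -1.3333).

Step 2 — sample covariance matrix, S[i,j] = (1/(n-1)) · Σ_k (x_{k,i} - mean_i) · (x_{k,j} - mean_j), divisor n-1 = 5:
  S[A,A] = ((1)·(1) + (0)·(0) + (0)·(0) + (2)·(2) + (-2)·(-2) + (-1)·(-1)) / 5 = 10/5 = 2
  S[A,B] = ((1)·(1.3333) + (0)·(-1.6667) + (0)·(3.3333) + (2)·(-1.6667) + (-2)·(-4.6667) + (-1)·(3.3333)) / 5 = 4/5 = 0.8
  S[B,B] = ((1.3333)·(1.3333) + (-1.6667)·(-1.6667) + (3.3333)·(3.3333) + (-1.6667)·(-1.6667) + (-4.6667)·(-4.6667) + (3.3333)·(3.3333)) / 5 = 51.3333/5 = 10.2667
  S = [[2, 0.8],
 [0.8, 10.2667]].

Step 3 — invert S. det(S) = 2·10.2667 - (0.8)² = 19.8933.
  S^{-1} = (1/det) · [[d, -b], [-b, a]] = [[0.5161, -0.0402],
 [-0.0402, 0.1005]].

Step 4 — quadratic form (x̄ - mu_0)^T · S^{-1} · (x̄ - mu_0):
  S^{-1} · (x̄ - mu_0) = (1.0858, -0.2145),
  (x̄ - mu_0)^T · [...] = (2)·(1.0858) + (-1.3333)·(-0.2145) = 2.4576.

Step 5 — scale by n: T² = 6 · 2.4576 = 14.7453.

T² ≈ 14.7453


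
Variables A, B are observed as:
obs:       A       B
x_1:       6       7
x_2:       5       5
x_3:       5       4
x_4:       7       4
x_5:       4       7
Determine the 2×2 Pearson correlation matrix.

Step 1 — column means:
  mean(A) = (6 + 5 + 5 + 7 + 4) / 5 = 27/5 = 5.4
  mean(B) = (7 + 5 + 4 + 4 + 7) / 5 = 27/5 = 5.4

Step 2 — sample variances and covariances s[i,j] = (1/(n-1)) · Σ_k (x_{k,i} - mean_i) · (x_{k,j} - mean_j), with n-1 = 4:
  s[A,A] = ((0.6)·(0.6) + (-0.4)·(-0.4) + (-0.4)·(-0.4) + (1.6)·(1.6) + (-1.4)·(-1.4)) / 4 = 5.2/4 = 1.3
  s[A,B] = ((0.6)·(1.6) + (-0.4)·(-0.4) + (-0.4)·(-1.4) + (1.6)·(-1.4) + (-1.4)·(1.6)) / 4 = -2.8/4 = -0.7
  s[B,B] = ((1.6)·(1.6) + (-0.4)·(-0.4) + (-1.4)·(-1.4) + (-1.4)·(-1.4) + (1.6)·(1.6)) / 4 = 9.2/4 = 2.3
  Sample standard deviations s_i = √(s[i,i]):
  s(A) = √(1.3) = 1.1402
  s(B) = √(2.3) = 1.5166

Step 3 — r_{ij} = s_{ij} / (s_i · s_j):
  r[A,A] = 1 (diagonal).
  r[A,B] = -0.7 / (1.1402 · 1.5166) = -0.7 / 1.7292 = -0.4048
  r[B,B] = 1 (diagonal).

R is symmetric with unit diagonal. Assembling:

R = [[1, -0.4048],
 [-0.4048, 1]]


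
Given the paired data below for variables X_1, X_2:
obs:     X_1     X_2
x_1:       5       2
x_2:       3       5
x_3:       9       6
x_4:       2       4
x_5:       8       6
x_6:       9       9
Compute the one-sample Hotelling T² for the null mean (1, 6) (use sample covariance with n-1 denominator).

Step 1 — sample mean vector:
  mean(X_1) = (5 + 3 + 9 + 2 + 8 + 9) / 6 = 36/6 = 6
  mean(X_2) = (2 + 5 + 6 + 4 + 6 + 9) / 6 = 32/6 = 5.3333
  x̄ = (6, 5.3333),  deviation x̄ - mu_0 = (6, 5.3333) - (1, 6) = (5, -0.6667).

Step 2 — sample covariance matrix, S[i,j] = (1/(n-1)) · Σ_k (x_{k,i} - mean_i) · (x_{k,j} - mean_j), divisor n-1 = 5:
  S[X_1,X_1] = ((-1)·(-1) + (-3)·(-3) + (3)·(3) + (-4)·(-4) + (2)·(2) + (3)·(3)) / 5 = 48/5 = 9.6
  S[X_1,X_2] = ((-1)·(-3.3333) + (-3)·(-0.3333) + (3)·(0.6667) + (-4)·(-1.3333) + (2)·(0.6667) + (3)·(3.6667)) / 5 = 24/5 = 4.8
  S[X_2,X_2] = ((-3.3333)·(-3.3333) + (-0.3333)·(-0.3333) + (0.6667)·(0.6667) + (-1.3333)·(-1.3333) + (0.6667)·(0.6667) + (3.6667)·(3.6667)) / 5 = 27.3333/5 = 5.4667
  S = [[9.6, 4.8],
 [4.8, 5.4667]].

Step 3 — invert S. det(S) = 9.6·5.4667 - (4.8)² = 29.44.
  S^{-1} = (1/det) · [[d, -b], [-b, a]] = [[0.1857, -0.163],
 [-0.163, 0.3261]].

Step 4 — quadratic form (x̄ - mu_0)^T · S^{-1} · (x̄ - mu_0):
  S^{-1} · (x̄ - mu_0) = (1.0371, -1.0326),
  (x̄ - mu_0)^T · [...] = (5)·(1.0371) + (-0.6667)·(-1.0326) = 5.8741.

Step 5 — scale by n: T² = 6 · 5.8741 = 35.2446.

T² ≈ 35.2446


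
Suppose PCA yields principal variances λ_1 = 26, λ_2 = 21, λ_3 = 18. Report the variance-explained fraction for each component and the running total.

Step 1 — total variance = trace(Sigma) = Σ λ_i = 26 + 21 + 18 = 65.

Step 2 — fraction explained by component i = λ_i / Σ λ:
  PC1: 26/65 = 0.4
  PC2: 21/65 = 0.3231
  PC3: 18/65 = 0.2769

Step 3 — cumulative fraction after k components = (λ_1 + ... + λ_k) / Σ λ:
  k = 1: 26/65 = 0.4
  k = 2: (26 + 21)/65 = 47/65 = 0.7231
  k = 3: (26 + 21 + 18)/65 = 65/65 = 1

Summary (fraction, with percent):

explained: PC1 0.4 (40%), PC2 0.3231 (32.31%), PC3 0.2769 (27.69%);  cumulative: 0.4, 0.7231, 1


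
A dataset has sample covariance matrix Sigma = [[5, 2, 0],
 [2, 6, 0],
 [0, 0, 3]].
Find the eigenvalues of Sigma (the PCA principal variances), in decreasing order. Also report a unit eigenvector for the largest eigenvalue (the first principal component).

Step 1 — characteristic polynomial p(λ) = det(λI - Sigma) = λ³ - tr·λ² + c_1·λ - det, where tr = trace, c_1 = sum of the principal 2×2 minors, det = det(Sigma):
  tr = 5 + 6 + 3 = 14,
  c_1 = (5·6 - (2)²) + (5·3 - (0)²) + (6·3 - (0)²) = 26 + 15 + 18 = 59,
  det = 5·(6·3 - (0)²) - (2)·((2)·3 - (0)·(0)) + (0)·((2)·(0) - 6·(0)) = 5·(18) - (2)·(6) + (0)·(0) = 78.
  So p(λ) = λ³ - 14λ² + 59λ - 78.
Step 2 — look for an integer root (rational root theorem: any rational root is an integer divisor of 78). Testing λ = 3:
  p(3) = 27 - 126 + 177 - 78 = 0  ✓
  Dividing out (λ - 3): p(λ) = (λ - 3)(λ² - 11λ + 26).
Step 3 — remaining eigenvalues from the quadratic λ² - 11λ + 26 = 0:
  Δ = 11² - 4·26 = 121 - 104 = 17,  λ = (11 ± √17)/2 = (11 ± 4.1231)/2 ≈ 7.5616 or 3.4384.
  Sorted: λ_1 = 7.5616,  λ_2 = 3.4384,  λ_3 = 3  (check: sum = 14 = tr ✓).

Step 4 — unit eigenvector for λ_1 ≈ 7.5616: v spans the null space of (Sigma - λ_1 I), whose rows are
  r_1 = (-2.5616, 2, 0),  r_2 = (2, -1.5616, 0),  r_3 = (0, 0, -4.5616).
  v is orthogonal to every row, so take v ∝ r_1 × r_3 = ((2)·(-4.5616) - (0)·(0), (0)·(0) - (-2.5616)·(-4.5616), (-2.5616)·(0) - (2)·(0)) ≈ (-9.1231, -11.6847, 0).
  Rescale (multiply by -1 so the first nonzero entry is positive): u = (9.1231, 11.6847, 0).
  ||u|| = √((9.1231)² + (11.6847)² + (0)²) = √(219.7623) ≈ 14.8244,  v_1 = u/||u|| ≈ (0.6154, 0.7882, 0) (||v_1|| = 1).

λ_1 = 7.5616,  λ_2 = 3.4384,  λ_3 = 3;  v_1 ≈ (0.6154, 0.7882, 0)


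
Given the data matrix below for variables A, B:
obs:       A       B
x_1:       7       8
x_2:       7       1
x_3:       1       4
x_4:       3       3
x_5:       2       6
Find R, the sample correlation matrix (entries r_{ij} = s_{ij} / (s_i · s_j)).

Step 1 — column means:
  mean(A) = (7 + 7 + 1 + 3 + 2) / 5 = 20/5 = 4
  mean(B) = (8 + 1 + 4 + 3 + 6) / 5 = 22/5 = 4.4

Step 2 — sample variances and covariances s[i,j] = (1/(n-1)) · Σ_k (x_{k,i} - mean_i) · (x_{k,j} - mean_j), with n-1 = 4:
  s[A,A] = ((3)·(3) + (3)·(3) + (-3)·(-3) + (-1)·(-1) + (-2)·(-2)) / 4 = 32/4 = 8
  s[A,B] = ((3)·(3.6) + (3)·(-3.4) + (-3)·(-0.4) + (-1)·(-1.4) + (-2)·(1.6)) / 4 = 0/4 = 0
  s[B,B] = ((3.6)·(3.6) + (-3.4)·(-3.4) + (-0.4)·(-0.4) + (-1.4)·(-1.4) + (1.6)·(1.6)) / 4 = 29.2/4 = 7.3
  Sample standard deviations s_i = √(s[i,i]):
  s(A) = √(8) = 2.8284
  s(B) = √(7.3) = 2.7019

Step 3 — r_{ij} = s_{ij} / (s_i · s_j):
  r[A,A] = 1 (diagonal).
  r[A,B] = 0 / (2.8284 · 2.7019) = 0 / 7.642 = 0
  r[B,B] = 1 (diagonal).

R is symmetric with unit diagonal. Assembling:

R = [[1, 0],
 [0, 1]]


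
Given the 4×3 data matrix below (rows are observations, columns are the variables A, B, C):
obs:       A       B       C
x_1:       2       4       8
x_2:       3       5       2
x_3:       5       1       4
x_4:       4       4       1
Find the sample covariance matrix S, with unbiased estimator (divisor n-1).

Step 1 — column means:
  mean(A) = (2 + 3 + 5 + 4) / 4 = 14/4 = 3.5
  mean(B) = (4 + 5 + 1 + 4) / 4 = 14/4 = 3.5
  mean(C) = (8 + 2 + 4 + 1) / 4 = 15/4 = 3.75

Step 2 — sample covariance S[i,j] = (1/(n-1)) · Σ_k (x_{k,i} - mean_i) · (x_{k,j} - mean_j), with n-1 = 3.
  S[A,A] = ((-1.5)·(-1.5) + (-0.5)·(-0.5) + (1.5)·(1.5) + (0.5)·(0.5)) / 3 = 5/3 = 1.6667
  S[A,B] = ((-1.5)·(0.5) + (-0.5)·(1.5) + (1.5)·(-2.5) + (0.5)·(0.5)) / 3 = -5/3 = -1.6667
  S[A,C] = ((-1.5)·(4.25) + (-0.5)·(-1.75) + (1.5)·(0.25) + (0.5)·(-2.75)) / 3 = -6.5/3 = -2.1667
  S[B,B] = ((0.5)·(0.5) + (1.5)·(1.5) + (-2.5)·(-2.5) + (0.5)·(0.5)) / 3 = 9/3 = 3
  S[B,C] = ((0.5)·(4.25) + (1.5)·(-1.75) + (-2.5)·(0.25) + (0.5)·(-2.75)) / 3 = -2.5/3 = -0.8333
  S[C,C] = ((4.25)·(4.25) + (-1.75)·(-1.75) + (0.25)·(0.25) + (-2.75)·(-2.75)) / 3 = 28.75/3 = 9.5833

S is symmetric (S[j,i] = S[i,j]). Assembling:

S = [[1.6667, -1.6667, -2.1667],
 [-1.6667, 3, -0.8333],
 [-2.1667, -0.8333, 9.5833]]


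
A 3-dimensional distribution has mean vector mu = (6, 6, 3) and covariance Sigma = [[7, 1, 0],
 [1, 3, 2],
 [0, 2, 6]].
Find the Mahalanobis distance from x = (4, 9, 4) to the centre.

Step 1 — centre the observation: (x - mu) = (-2, 3, 1).

Step 2 — invert Sigma (cofactor / det for 3×3, or solve directly):
  Sigma^{-1} = [[0.1522, -0.0652, 0.0217],
 [-0.0652, 0.4565, -0.1522],
 [0.0217, -0.1522, 0.2174]].

Step 3 — form the quadratic (x - mu)^T · Sigma^{-1} · (x - mu):
  Sigma^{-1} · (x - mu) = (-0.4783, 1.3478, -0.2826).
  (x - mu)^T · [Sigma^{-1} · (x - mu)] = (-2)·(-0.4783) + (3)·(1.3478) + (1)·(-0.2826) = 4.7174.

Step 4 — take square root: d = √(4.7174) ≈ 2.172.

d(x, mu) = √(4.7174) ≈ 2.172


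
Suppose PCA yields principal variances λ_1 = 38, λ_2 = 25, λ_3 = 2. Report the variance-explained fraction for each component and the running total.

Step 1 — total variance = trace(Sigma) = Σ λ_i = 38 + 25 + 2 = 65.

Step 2 — fraction explained by component i = λ_i / Σ λ:
  PC1: 38/65 = 0.5846
  PC2: 25/65 = 0.3846
  PC3: 2/65 = 0.0308

Step 3 — cumulative fraction after k components = (λ_1 + ... + λ_k) / Σ λ:
  k = 1: 38/65 = 0.5846
  k = 2: (38 + 25)/65 = 63/65 = 0.9692
  k = 3: (38 + 25 + 2)/65 = 65/65 = 1

Summary (fraction, with percent):

explained: PC1 0.5846 (58.46%), PC2 0.3846 (38.46%), PC3 0.0308 (3.08%);  cumulative: 0.5846, 0.9692, 1


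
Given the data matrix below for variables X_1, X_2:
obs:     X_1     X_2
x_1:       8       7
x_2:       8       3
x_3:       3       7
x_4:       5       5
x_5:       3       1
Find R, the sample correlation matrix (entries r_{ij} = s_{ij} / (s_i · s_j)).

Step 1 — column means:
  mean(X_1) = (8 + 8 + 3 + 5 + 3) / 5 = 27/5 = 5.4
  mean(X_2) = (7 + 3 + 7 + 5 + 1) / 5 = 23/5 = 4.6

Step 2 — sample variances and covariances s[i,j] = (1/(n-1)) · Σ_k (x_{k,i} - mean_i) · (x_{k,j} - mean_j), with n-1 = 4:
  s[X_1,X_1] = ((2.6)·(2.6) + (2.6)·(2.6) + (-2.4)·(-2.4) + (-0.4)·(-0.4) + (-2.4)·(-2.4)) / 4 = 25.2/4 = 6.3
  s[X_1,X_2] = ((2.6)·(2.4) + (2.6)·(-1.6) + (-2.4)·(2.4) + (-0.4)·(0.4) + (-2.4)·(-3.6)) / 4 = 4.8/4 = 1.2
  s[X_2,X_2] = ((2.4)·(2.4) + (-1.6)·(-1.6) + (2.4)·(2.4) + (0.4)·(0.4) + (-3.6)·(-3.6)) / 4 = 27.2/4 = 6.8
  Sample standard deviations s_i = √(s[i,i]):
  s(X_1) = √(6.3) = 2.51
  s(X_2) = √(6.8) = 2.6077

Step 3 — r_{ij} = s_{ij} / (s_i · s_j):
  r[X_1,X_1] = 1 (diagonal).
  r[X_1,X_2] = 1.2 / (2.51 · 2.6077) = 1.2 / 6.5452 = 0.1833
  r[X_2,X_2] = 1 (diagonal).

R is symmetric with unit diagonal. Assembling:

R = [[1, 0.1833],
 [0.1833, 1]]


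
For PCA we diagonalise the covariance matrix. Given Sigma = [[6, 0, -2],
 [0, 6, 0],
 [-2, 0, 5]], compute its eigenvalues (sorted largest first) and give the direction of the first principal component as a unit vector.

Step 1 — characteristic polynomial p(λ) = det(λI - Sigma) = λ³ - tr·λ² + c_1·λ - det, where tr = trace, c_1 = sum of the principal 2×2 minors, det = det(Sigma):
  tr = 6 + 6 + 5 = 17,
  c_1 = (6·6 - (0)²) + (6·5 - (-2)²) + (6·5 - (0)²) = 36 + 26 + 30 = 92,
  det = 6·(6·5 - (0)²) - (0)·((0)·5 - (0)·(-2)) + (-2)·((0)·(0) - 6·(-2)) = 6·(30) - (0)·(0) + (-2)·(12) = 156.
  So p(λ) = λ³ - 17λ² + 92λ - 156.
Step 2 — look for an integer root (rational root theorem: any rational root is an integer divisor of 156). Testing λ = 6:
  p(6) = 216 - 612 + 552 - 156 = 0  ✓
  Dividing out (λ - 6): p(λ) = (λ - 6)(λ² - 11λ + 26).
Step 3 — remaining eigenvalues from the quadratic λ² - 11λ + 26 = 0:
  Δ = 11² - 4·26 = 121 - 104 = 17,  λ = (11 ± √17)/2 = (11 ± 4.1231)/2 ≈ 7.5616 or 3.4384.
  Sorted: λ_1 = 7.5616,  λ_2 = 6,  λ_3 = 3.4384  (check: sum = 17 = tr ✓).

Step 4 — unit eigenvector for λ_1 ≈ 7.5616: v spans the null space of (Sigma - λ_1 I), whose rows are
  r_1 = (-1.5616, 0, -2),  r_2 = (0, -1.5616, 0),  r_3 = (-2, 0, -2.5616).
  v is orthogonal to every row, so take v ∝ r_1 × r_2 = ((0)·(0) - (-2)·(-1.5616), (-2)·(0) - (-1.5616)·(0), (-1.5616)·(-1.5616) - (0)·(0)) ≈ (-3.1231, 0, 2.4384).
  Rescale (multiply by -1 so the first nonzero entry is positive): u = (3.1231, 0, -2.4384).
  ||u|| = √((3.1231)² + (0)² + (-2.4384)²) = √(15.6998) ≈ 3.9623,  v_1 = u/||u|| ≈ (0.7882, 0, -0.6154) (||v_1|| = 1).

λ_1 = 7.5616,  λ_2 = 6,  λ_3 = 3.4384;  v_1 ≈ (0.7882, 0, -0.6154)


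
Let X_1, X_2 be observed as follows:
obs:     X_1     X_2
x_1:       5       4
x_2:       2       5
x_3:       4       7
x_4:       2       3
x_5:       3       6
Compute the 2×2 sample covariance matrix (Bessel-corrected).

Step 1 — column means:
  mean(X_1) = (5 + 2 + 4 + 2 + 3) / 5 = 16/5 = 3.2
  mean(X_2) = (4 + 5 + 7 + 3 + 6) / 5 = 25/5 = 5

Step 2 — sample covariance S[i,j] = (1/(n-1)) · Σ_k (x_{k,i} - mean_i) · (x_{k,j} - mean_j), with n-1 = 4.
  S[X_1,X_1] = ((1.8)·(1.8) + (-1.2)·(-1.2) + (0.8)·(0.8) + (-1.2)·(-1.2) + (-0.2)·(-0.2)) / 4 = 6.8/4 = 1.7
  S[X_1,X_2] = ((1.8)·(-1) + (-1.2)·(0) + (0.8)·(2) + (-1.2)·(-2) + (-0.2)·(1)) / 4 = 2/4 = 0.5
  S[X_2,X_2] = ((-1)·(-1) + (0)·(0) + (2)·(2) + (-2)·(-2) + (1)·(1)) / 4 = 10/4 = 2.5

S is symmetric (S[j,i] = S[i,j]). Assembling:

S = [[1.7, 0.5],
 [0.5, 2.5]]


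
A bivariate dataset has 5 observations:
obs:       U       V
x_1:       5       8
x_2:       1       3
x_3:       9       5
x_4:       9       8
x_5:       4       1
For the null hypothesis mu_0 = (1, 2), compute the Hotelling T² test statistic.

Step 1 — sample mean vector:
  mean(U) = (5 + 1 + 9 + 9 + 4) / 5 = 28/5 = 5.6
  mean(V) = (8 + 3 + 5 + 8 + 1) / 5 = 25/5 = 5
  x̄ = (5.6, 5),  deviation x̄ - mu_0 = (5.6, 5) - (1, 2) = (4.6, 3).

Step 2 — sample covariance matrix, S[i,j] = (1/(n-1)) · Σ_k (x_{k,i} - mean_i) · (x_{k,j} - mean_j), divisor n-1 = 4:
  S[U,U] = ((-0.6)·(-0.6) + (-4.6)·(-4.6) + (3.4)·(3.4) + (3.4)·(3.4) + (-1.6)·(-1.6)) / 4 = 47.2/4 = 11.8
  S[U,V] = ((-0.6)·(3) + (-4.6)·(-2) + (3.4)·(0) + (3.4)·(3) + (-1.6)·(-4)) / 4 = 24/4 = 6
  S[V,V] = ((3)·(3) + (-2)·(-2) + (0)·(0) + (3)·(3) + (-4)·(-4)) / 4 = 38/4 = 9.5
  S = [[11.8, 6],
 [6, 9.5]].

Step 3 — invert S. det(S) = 11.8·9.5 - (6)² = 76.1.
  S^{-1} = (1/det) · [[d, -b], [-b, a]] = [[0.1248, -0.0788],
 [-0.0788, 0.1551]].

Step 4 — quadratic form (x̄ - mu_0)^T · S^{-1} · (x̄ - mu_0):
  S^{-1} · (x̄ - mu_0) = (0.3377, 0.1025),
  (x̄ - mu_0)^T · [...] = (4.6)·(0.3377) + (3)·(0.1025) = 1.861.

Step 5 — scale by n: T² = 5 · 1.861 = 9.3049.

T² ≈ 9.3049


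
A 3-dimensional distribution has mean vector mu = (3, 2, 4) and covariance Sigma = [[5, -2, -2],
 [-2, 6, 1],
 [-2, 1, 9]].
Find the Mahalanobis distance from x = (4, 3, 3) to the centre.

Step 1 — centre the observation: (x - mu) = (1, 1, -1).

Step 2 — invert Sigma (cofactor / det for 3×3, or solve directly):
  Sigma^{-1} = [[0.2488, 0.0751, 0.0469],
 [0.0751, 0.1925, -0.0047],
 [0.0469, -0.0047, 0.1221]].

Step 3 — form the quadratic (x - mu)^T · Sigma^{-1} · (x - mu):
  Sigma^{-1} · (x - mu) = (0.277, 0.2723, -0.0798).
  (x - mu)^T · [Sigma^{-1} · (x - mu)] = (1)·(0.277) + (1)·(0.2723) + (-1)·(-0.0798) = 0.6291.

Step 4 — take square root: d = √(0.6291) ≈ 0.7932.

d(x, mu) = √(0.6291) ≈ 0.7932


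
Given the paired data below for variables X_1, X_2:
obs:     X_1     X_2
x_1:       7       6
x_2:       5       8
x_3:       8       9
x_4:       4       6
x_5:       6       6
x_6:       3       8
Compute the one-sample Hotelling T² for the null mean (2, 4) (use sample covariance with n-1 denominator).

Step 1 — sample mean vector:
  mean(X_1) = (7 + 5 + 8 + 4 + 6 + 3) / 6 = 33/6 = 5.5
  mean(X_2) = (6 + 8 + 9 + 6 + 6 + 8) / 6 = 43/6 = 7.1667
  x̄ = (5.5, 7.1667),  deviation x̄ - mu_0 = (5.5, 7.1667) - (2, 4) = (3.5, 3.1667).

Step 2 — sample covariance matrix, S[i,j] = (1/(n-1)) · Σ_k (x_{k,i} - mean_i) · (x_{k,j} - mean_j), divisor n-1 = 5:
  S[X_1,X_1] = ((1.5)·(1.5) + (-0.5)·(-0.5) + (2.5)·(2.5) + (-1.5)·(-1.5) + (0.5)·(0.5) + (-2.5)·(-2.5)) / 5 = 17.5/5 = 3.5
  S[X_1,X_2] = ((1.5)·(-1.1667) + (-0.5)·(0.8333) + (2.5)·(1.8333) + (-1.5)·(-1.1667) + (0.5)·(-1.1667) + (-2.5)·(0.8333)) / 5 = 1.5/5 = 0.3
  S[X_2,X_2] = ((-1.1667)·(-1.1667) + (0.8333)·(0.8333) + (1.8333)·(1.8333) + (-1.1667)·(-1.1667) + (-1.1667)·(-1.1667) + (0.8333)·(0.8333)) / 5 = 8.8333/5 = 1.7667
  S = [[3.5, 0.3],
 [0.3, 1.7667]].

Step 3 — invert S. det(S) = 3.5·1.7667 - (0.3)² = 6.0933.
  S^{-1} = (1/det) · [[d, -b], [-b, a]] = [[0.2899, -0.0492],
 [-0.0492, 0.5744]].

Step 4 — quadratic form (x̄ - mu_0)^T · S^{-1} · (x̄ - mu_0):
  S^{-1} · (x̄ - mu_0) = (0.8589, 1.6466),
  (x̄ - mu_0)^T · [...] = (3.5)·(0.8589) + (3.1667)·(1.6466) = 8.2203.

Step 5 — scale by n: T² = 6 · 8.2203 = 49.3217.

T² ≈ 49.3217


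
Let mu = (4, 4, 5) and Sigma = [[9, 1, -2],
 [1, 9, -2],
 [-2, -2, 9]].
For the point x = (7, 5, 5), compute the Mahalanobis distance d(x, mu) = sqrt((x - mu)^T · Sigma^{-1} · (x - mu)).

Step 1 — centre the observation: (x - mu) = (3, 1, 0).

Step 2 — invert Sigma (cofactor / det for 3×3, or solve directly):
  Sigma^{-1} = [[0.1174, -0.0076, 0.0244],
 [-0.0076, 0.1174, 0.0244],
 [0.0244, 0.0244, 0.122]].

Step 3 — form the quadratic (x - mu)^T · Sigma^{-1} · (x - mu):
  Sigma^{-1} · (x - mu) = (0.3445, 0.0945, 0.0976).
  (x - mu)^T · [Sigma^{-1} · (x - mu)] = (3)·(0.3445) + (1)·(0.0945) + (0)·(0.0976) = 1.128.

Step 4 — take square root: d = √(1.128) ≈ 1.0621.

d(x, mu) = √(1.128) ≈ 1.0621


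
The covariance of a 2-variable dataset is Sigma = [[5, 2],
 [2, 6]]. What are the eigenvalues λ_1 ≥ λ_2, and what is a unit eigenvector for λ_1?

Step 1 — characteristic polynomial of 2×2 Sigma:
  det(Sigma - λI) = λ² - trace · λ + det = 0.
  trace = 5 + 6 = 11, det = 5·6 - (2)² = 26.
Step 2 — discriminant:
  Δ = trace² - 4·det = 121 - 104 = 17.
Step 3 — eigenvalues:
  λ = (trace ± √Δ)/2 = (11 ± 4.1231)/2,
  λ_1 = 7.5616,  λ_2 = 3.4384.

Step 4 — unit eigenvector for λ_1: solve (Sigma - λ_1 I)v = 0. First row:
  (5 - 7.5616)·v_x + (2)·v_y = 0, i.e. (-2.5616)·v_x + (2)·v_y = 0,
  so v ∝ (b, λ_1 - a) = (2, 2.5616) = u.
  ||u|| = √((2)² + (2.5616)²) = √(10.5616) ≈ 3.2499,
  v_1 = u/||u|| ≈ (0.6154, 0.7882) (||v_1|| = 1).

λ_1 = 7.5616,  λ_2 = 3.4384;  v_1 ≈ (0.6154, 0.7882)


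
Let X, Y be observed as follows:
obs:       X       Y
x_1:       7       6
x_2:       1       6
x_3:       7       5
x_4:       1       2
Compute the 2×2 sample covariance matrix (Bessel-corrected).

Step 1 — column means:
  mean(X) = (7 + 1 + 7 + 1) / 4 = 16/4 = 4
  mean(Y) = (6 + 6 + 5 + 2) / 4 = 19/4 = 4.75

Step 2 — sample covariance S[i,j] = (1/(n-1)) · Σ_k (x_{k,i} - mean_i) · (x_{k,j} - mean_j), with n-1 = 3.
  S[X,X] = ((3)·(3) + (-3)·(-3) + (3)·(3) + (-3)·(-3)) / 3 = 36/3 = 12
  S[X,Y] = ((3)·(1.25) + (-3)·(1.25) + (3)·(0.25) + (-3)·(-2.75)) / 3 = 9/3 = 3
  S[Y,Y] = ((1.25)·(1.25) + (1.25)·(1.25) + (0.25)·(0.25) + (-2.75)·(-2.75)) / 3 = 10.75/3 = 3.5833

S is symmetric (S[j,i] = S[i,j]). Assembling:

S = [[12, 3],
 [3, 3.5833]]


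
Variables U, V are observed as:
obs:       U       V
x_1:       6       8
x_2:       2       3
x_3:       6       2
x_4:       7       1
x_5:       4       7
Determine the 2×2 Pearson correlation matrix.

Step 1 — column means:
  mean(U) = (6 + 2 + 6 + 7 + 4) / 5 = 25/5 = 5
  mean(V) = (8 + 3 + 2 + 1 + 7) / 5 = 21/5 = 4.2

Step 2 — sample variances and covariances s[i,j] = (1/(n-1)) · Σ_k (x_{k,i} - mean_i) · (x_{k,j} - mean_j), with n-1 = 4:
  s[U,U] = ((1)·(1) + (-3)·(-3) + (1)·(1) + (2)·(2) + (-1)·(-1)) / 4 = 16/4 = 4
  s[U,V] = ((1)·(3.8) + (-3)·(-1.2) + (1)·(-2.2) + (2)·(-3.2) + (-1)·(2.8)) / 4 = -4/4 = -1
  s[V,V] = ((3.8)·(3.8) + (-1.2)·(-1.2) + (-2.2)·(-2.2) + (-3.2)·(-3.2) + (2.8)·(2.8)) / 4 = 38.8/4 = 9.7
  Sample standard deviations s_i = √(s[i,i]):
  s(U) = √(4) = 2
  s(V) = √(9.7) = 3.1145

Step 3 — r_{ij} = s_{ij} / (s_i · s_j):
  r[U,U] = 1 (diagonal).
  r[U,V] = -1 / (2 · 3.1145) = -1 / 6.229 = -0.1605
  r[V,V] = 1 (diagonal).

R is symmetric with unit diagonal. Assembling:

R = [[1, -0.1605],
 [-0.1605, 1]]


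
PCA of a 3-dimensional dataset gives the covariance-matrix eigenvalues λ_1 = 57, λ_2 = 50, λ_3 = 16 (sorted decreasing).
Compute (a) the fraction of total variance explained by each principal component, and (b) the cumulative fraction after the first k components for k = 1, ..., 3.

Step 1 — total variance = trace(Sigma) = Σ λ_i = 57 + 50 + 16 = 123.

Step 2 — fraction explained by component i = λ_i / Σ λ:
  PC1: 57/123 = 0.4634
  PC2: 50/123 = 0.4065
  PC3: 16/123 = 0.1301

Step 3 — cumulative fraction after k components = (λ_1 + ... + λ_k) / Σ λ:
  k = 1: 57/123 = 0.4634
  k = 2: (57 + 50)/123 = 107/123 = 0.8699
  k = 3: (57 + 50 + 16)/123 = 123/123 = 1

Summary (fraction, with percent):

explained: PC1 0.4634 (46.34%), PC2 0.4065 (40.65%), PC3 0.1301 (13.01%);  cumulative: 0.4634, 0.8699, 1


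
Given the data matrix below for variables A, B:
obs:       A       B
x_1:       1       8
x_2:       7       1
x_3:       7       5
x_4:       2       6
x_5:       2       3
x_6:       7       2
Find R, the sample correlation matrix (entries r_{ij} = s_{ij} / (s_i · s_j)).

Step 1 — column means:
  mean(A) = (1 + 7 + 7 + 2 + 2 + 7) / 6 = 26/6 = 4.3333
  mean(B) = (8 + 1 + 5 + 6 + 3 + 2) / 6 = 25/6 = 4.1667

Step 2 — sample variances and covariances s[i,j] = (1/(n-1)) · Σ_k (x_{k,i} - mean_i) · (x_{k,j} - mean_j), with n-1 = 5:
  s[A,A] = ((-3.3333)·(-3.3333) + (2.6667)·(2.6667) + (2.6667)·(2.6667) + (-2.3333)·(-2.3333) + (-2.3333)·(-2.3333) + (2.6667)·(2.6667)) / 5 = 43.3333/5 = 8.6667
  s[A,B] = ((-3.3333)·(3.8333) + (2.6667)·(-3.1667) + (2.6667)·(0.8333) + (-2.3333)·(1.8333) + (-2.3333)·(-1.1667) + (2.6667)·(-2.1667)) / 5 = -26.3333/5 = -5.2667
  s[B,B] = ((3.8333)·(3.8333) + (-3.1667)·(-3.1667) + (0.8333)·(0.8333) + (1.8333)·(1.8333) + (-1.1667)·(-1.1667) + (-2.1667)·(-2.1667)) / 5 = 34.8333/5 = 6.9667
  Sample standard deviations s_i = √(s[i,i]):
  s(A) = √(8.6667) = 2.9439
  s(B) = √(6.9667) = 2.6394

Step 3 — r_{ij} = s_{ij} / (s_i · s_j):
  r[A,A] = 1 (diagonal).
  r[A,B] = -5.2667 / (2.9439 · 2.6394) = -5.2667 / 7.7703 = -0.6778
  r[B,B] = 1 (diagonal).

R is symmetric with unit diagonal. Assembling:

R = [[1, -0.6778],
 [-0.6778, 1]]


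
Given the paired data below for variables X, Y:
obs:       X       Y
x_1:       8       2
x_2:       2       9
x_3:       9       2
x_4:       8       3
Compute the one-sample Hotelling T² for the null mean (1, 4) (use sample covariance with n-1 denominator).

Step 1 — sample mean vector:
  mean(X) = (8 + 2 + 9 + 8) / 4 = 27/4 = 6.75
  mean(Y) = (2 + 9 + 2 + 3) / 4 = 16/4 = 4
  x̄ = (6.75, 4),  deviation x̄ - mu_0 = (6.75, 4) - (1, 4) = (5.75, 0).

Step 2 — sample covariance matrix, S[i,j] = (1/(n-1)) · Σ_k (x_{k,i} - mean_i) · (x_{k,j} - mean_j), divisor n-1 = 3:
  S[X,X] = ((1.25)·(1.25) + (-4.75)·(-4.75) + (2.25)·(2.25) + (1.25)·(1.25)) / 3 = 30.75/3 = 10.25
  S[X,Y] = ((1.25)·(-2) + (-4.75)·(5) + (2.25)·(-2) + (1.25)·(-1)) / 3 = -32/3 = -10.6667
  S[Y,Y] = ((-2)·(-2) + (5)·(5) + (-2)·(-2) + (-1)·(-1)) / 3 = 34/3 = 11.3333
  S = [[10.25, -10.6667],
 [-10.6667, 11.3333]].

Step 3 — invert S. det(S) = 10.25·11.3333 - (-10.6667)² = 2.3889.
  S^{-1} = (1/det) · [[d, -b], [-b, a]] = [[4.7442, 4.4651],
 [4.4651, 4.2907]].

Step 4 — quadratic form (x̄ - mu_0)^T · S^{-1} · (x̄ - mu_0):
  S^{-1} · (x̄ - mu_0) = (27.2791, 25.6744),
  (x̄ - mu_0)^T · [...] = (5.75)·(27.2791) + (0)·(25.6744) = 156.8547.

Step 5 — scale by n: T² = 4 · 156.8547 = 627.4186.

T² ≈ 627.4186


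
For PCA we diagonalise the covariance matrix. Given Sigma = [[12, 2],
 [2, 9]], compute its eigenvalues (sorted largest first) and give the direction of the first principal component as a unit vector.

Step 1 — characteristic polynomial of 2×2 Sigma:
  det(Sigma - λI) = λ² - trace · λ + det = 0.
  trace = 12 + 9 = 21, det = 12·9 - (2)² = 104.
Step 2 — discriminant:
  Δ = trace² - 4·det = 441 - 416 = 25.
Step 3 — eigenvalues:
  λ = (trace ± √Δ)/2 = (21 ± 5)/2,
  λ_1 = 13,  λ_2 = 8.

Step 4 — unit eigenvector for λ_1: solve (Sigma - λ_1 I)v = 0. First row:
  (12 - 13)·v_x + (2)·v_y = 0, i.e. (-1)·v_x + (2)·v_y = 0,
  so v ∝ (b, λ_1 - a) = (2, 1) = u.
  ||u|| = √((2)² + (1)²) = √(5) ≈ 2.2361,
  v_1 = u/||u|| ≈ (0.8944, 0.4472) (||v_1|| = 1).

λ_1 = 13,  λ_2 = 8;  v_1 ≈ (0.8944, 0.4472)


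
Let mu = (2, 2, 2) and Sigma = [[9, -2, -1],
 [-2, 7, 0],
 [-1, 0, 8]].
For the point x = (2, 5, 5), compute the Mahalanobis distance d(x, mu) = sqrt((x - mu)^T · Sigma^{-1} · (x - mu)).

Step 1 — centre the observation: (x - mu) = (0, 3, 3).

Step 2 — invert Sigma (cofactor / det for 3×3, or solve directly):
  Sigma^{-1} = [[0.1204, 0.0344, 0.0151],
 [0.0344, 0.1527, 0.0043],
 [0.0151, 0.0043, 0.1269]].

Step 3 — form the quadratic (x - mu)^T · Sigma^{-1} · (x - mu):
  Sigma^{-1} · (x - mu) = (0.1484, 0.471, 0.3935).
  (x - mu)^T · [Sigma^{-1} · (x - mu)] = (0)·(0.1484) + (3)·(0.471) + (3)·(0.3935) = 2.5935.

Step 4 — take square root: d = √(2.5935) ≈ 1.6104.

d(x, mu) = √(2.5935) ≈ 1.6104


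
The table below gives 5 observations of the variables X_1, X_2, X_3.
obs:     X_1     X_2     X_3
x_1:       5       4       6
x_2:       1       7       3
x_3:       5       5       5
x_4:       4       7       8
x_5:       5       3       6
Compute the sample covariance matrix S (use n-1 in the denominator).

Step 1 — column means:
  mean(X_1) = (5 + 1 + 5 + 4 + 5) / 5 = 20/5 = 4
  mean(X_2) = (4 + 7 + 5 + 7 + 3) / 5 = 26/5 = 5.2
  mean(X_3) = (6 + 3 + 5 + 8 + 6) / 5 = 28/5 = 5.6

Step 2 — sample covariance S[i,j] = (1/(n-1)) · Σ_k (x_{k,i} - mean_i) · (x_{k,j} - mean_j), with n-1 = 4.
  S[X_1,X_1] = ((1)·(1) + (-3)·(-3) + (1)·(1) + (0)·(0) + (1)·(1)) / 4 = 12/4 = 3
  S[X_1,X_2] = ((1)·(-1.2) + (-3)·(1.8) + (1)·(-0.2) + (0)·(1.8) + (1)·(-2.2)) / 4 = -9/4 = -2.25
  S[X_1,X_3] = ((1)·(0.4) + (-3)·(-2.6) + (1)·(-0.6) + (0)·(2.4) + (1)·(0.4)) / 4 = 8/4 = 2
  S[X_2,X_2] = ((-1.2)·(-1.2) + (1.8)·(1.8) + (-0.2)·(-0.2) + (1.8)·(1.8) + (-2.2)·(-2.2)) / 4 = 12.8/4 = 3.2
  S[X_2,X_3] = ((-1.2)·(0.4) + (1.8)·(-2.6) + (-0.2)·(-0.6) + (1.8)·(2.4) + (-2.2)·(0.4)) / 4 = -1.6/4 = -0.4
  S[X_3,X_3] = ((0.4)·(0.4) + (-2.6)·(-2.6) + (-0.6)·(-0.6) + (2.4)·(2.4) + (0.4)·(0.4)) / 4 = 13.2/4 = 3.3

S is symmetric (S[j,i] = S[i,j]). Assembling:

S = [[3, -2.25, 2],
 [-2.25, 3.2, -0.4],
 [2, -0.4, 3.3]]


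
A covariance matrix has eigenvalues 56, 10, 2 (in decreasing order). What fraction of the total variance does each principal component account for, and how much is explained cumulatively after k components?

Step 1 — total variance = trace(Sigma) = Σ λ_i = 56 + 10 + 2 = 68.

Step 2 — fraction explained by component i = λ_i / Σ λ:
  PC1: 56/68 = 0.8235
  PC2: 10/68 = 0.1471
  PC3: 2/68 = 0.0294

Step 3 — cumulative fraction after k components = (λ_1 + ... + λ_k) / Σ λ:
  k = 1: 56/68 = 0.8235
  k = 2: (56 + 10)/68 = 66/68 = 0.9706
  k = 3: (56 + 10 + 2)/68 = 68/68 = 1

Summary (fraction, with percent):

explained: PC1 0.8235 (82.35%), PC2 0.1471 (14.71%), PC3 0.0294 (2.94%);  cumulative: 0.8235, 0.9706, 1


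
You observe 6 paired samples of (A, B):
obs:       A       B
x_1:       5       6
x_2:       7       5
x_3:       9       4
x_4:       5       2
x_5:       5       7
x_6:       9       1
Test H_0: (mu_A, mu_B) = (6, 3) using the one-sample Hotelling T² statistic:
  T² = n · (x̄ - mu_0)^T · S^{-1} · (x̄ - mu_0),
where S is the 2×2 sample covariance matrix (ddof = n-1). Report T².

Step 1 — sample mean vector:
  mean(A) = (5 + 7 + 9 + 5 + 5 + 9) / 6 = 40/6 = 6.6667
  mean(B) = (6 + 5 + 4 + 2 + 7 + 1) / 6 = 25/6 = 4.1667
  x̄ = (6.6667, 4.1667),  deviation x̄ - mu_0 = (6.6667, 4.1667) - (6, 3) = (0.6667, 1.1667).

Step 2 — sample covariance matrix, S[i,j] = (1/(n-1)) · Σ_k (x_{k,i} - mean_i) · (x_{k,j} - mean_j), divisor n-1 = 5:
  S[A,A] = ((-1.6667)·(-1.6667) + (0.3333)·(0.3333) + (2.3333)·(2.3333) + (-1.6667)·(-1.6667) + (-1.6667)·(-1.6667) + (2.3333)·(2.3333)) / 5 = 19.3333/5 = 3.8667
  S[A,B] = ((-1.6667)·(1.8333) + (0.3333)·(0.8333) + (2.3333)·(-0.1667) + (-1.6667)·(-2.1667) + (-1.6667)·(2.8333) + (2.3333)·(-3.1667)) / 5 = -11.6667/5 = -2.3333
  S[B,B] = ((1.8333)·(1.8333) + (0.8333)·(0.8333) + (-0.1667)·(-0.1667) + (-2.1667)·(-2.1667) + (2.8333)·(2.8333) + (-3.1667)·(-3.1667)) / 5 = 26.8333/5 = 5.3667
  S = [[3.8667, -2.3333],
 [-2.3333, 5.3667]].

Step 3 — invert S. det(S) = 3.8667·5.3667 - (-2.3333)² = 15.3067.
  S^{-1} = (1/det) · [[d, -b], [-b, a]] = [[0.3506, 0.1524],
 [0.1524, 0.2526]].

Step 4 — quadratic form (x̄ - mu_0)^T · S^{-1} · (x̄ - mu_0):
  S^{-1} · (x̄ - mu_0) = (0.4116, 0.3963),
  (x̄ - mu_0)^T · [...] = (0.6667)·(0.4116) + (1.1667)·(0.3963) = 0.7368.

Step 5 — scale by n: T² = 6 · 0.7368 = 4.4207.

T² ≈ 4.4207


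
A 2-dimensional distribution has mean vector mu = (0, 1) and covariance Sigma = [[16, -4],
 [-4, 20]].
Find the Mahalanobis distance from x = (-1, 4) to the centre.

Step 1 — centre the observation: (x - mu) = (-1, 3).

Step 2 — invert Sigma. det(Sigma) = 16·20 - (-4)² = 304.
  Sigma^{-1} = (1/det) · [[d, -b], [-b, a]] = [[0.0658, 0.0132],
 [0.0132, 0.0526]].

Step 3 — form the quadratic (x - mu)^T · Sigma^{-1} · (x - mu):
  Sigma^{-1} · (x - mu) = (-0.0263, 0.1447).
  (x - mu)^T · [Sigma^{-1} · (x - mu)] = (-1)·(-0.0263) + (3)·(0.1447) = 0.4605.

Step 4 — take square root: d = √(0.4605) ≈ 0.6786.

d(x, mu) = √(0.4605) ≈ 0.6786


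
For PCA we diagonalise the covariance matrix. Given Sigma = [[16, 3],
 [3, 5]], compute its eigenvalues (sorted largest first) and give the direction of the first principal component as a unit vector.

Step 1 — characteristic polynomial of 2×2 Sigma:
  det(Sigma - λI) = λ² - trace · λ + det = 0.
  trace = 16 + 5 = 21, det = 16·5 - (3)² = 71.
Step 2 — discriminant:
  Δ = trace² - 4·det = 441 - 284 = 157.
Step 3 — eigenvalues:
  λ = (trace ± √Δ)/2 = (21 ± 12.53)/2,
  λ_1 = 16.765,  λ_2 = 4.235.

Step 4 — unit eigenvector for λ_1: solve (Sigma - λ_1 I)v = 0. First row:
  (16 - 16.765)·v_x + (3)·v_y = 0, i.e. (-0.765)·v_x + (3)·v_y = 0,
  so v ∝ (b, λ_1 - a) = (3, 0.765) = u.
  ||u|| = √((3)² + (0.765)²) = √(9.5852) ≈ 3.096,
  v_1 = u/||u|| ≈ (0.969, 0.2471) (||v_1|| = 1).

λ_1 = 16.765,  λ_2 = 4.235;  v_1 ≈ (0.969, 0.2471)


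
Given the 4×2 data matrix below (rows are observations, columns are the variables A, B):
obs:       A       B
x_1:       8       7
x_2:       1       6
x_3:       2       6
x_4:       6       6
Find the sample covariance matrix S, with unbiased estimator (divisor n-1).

Step 1 — column means:
  mean(A) = (8 + 1 + 2 + 6) / 4 = 17/4 = 4.25
  mean(B) = (7 + 6 + 6 + 6) / 4 = 25/4 = 6.25

Step 2 — sample covariance S[i,j] = (1/(n-1)) · Σ_k (x_{k,i} - mean_i) · (x_{k,j} - mean_j), with n-1 = 3.
  S[A,A] = ((3.75)·(3.75) + (-3.25)·(-3.25) + (-2.25)·(-2.25) + (1.75)·(1.75)) / 3 = 32.75/3 = 10.9167
  S[A,B] = ((3.75)·(0.75) + (-3.25)·(-0.25) + (-2.25)·(-0.25) + (1.75)·(-0.25)) / 3 = 3.75/3 = 1.25
  S[B,B] = ((0.75)·(0.75) + (-0.25)·(-0.25) + (-0.25)·(-0.25) + (-0.25)·(-0.25)) / 3 = 0.75/3 = 0.25

S is symmetric (S[j,i] = S[i,j]). Assembling:

S = [[10.9167, 1.25],
 [1.25, 0.25]]


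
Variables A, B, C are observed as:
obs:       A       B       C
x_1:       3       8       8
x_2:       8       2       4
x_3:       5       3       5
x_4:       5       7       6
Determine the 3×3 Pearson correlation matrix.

Step 1 — column means:
  mean(A) = (3 + 8 + 5 + 5) / 4 = 21/4 = 5.25
  mean(B) = (8 + 2 + 3 + 7) / 4 = 20/4 = 5
  mean(C) = (8 + 4 + 5 + 6) / 4 = 23/4 = 5.75

Step 2 — sample variances and covariances s[i,j] = (1/(n-1)) · Σ_k (x_{k,i} - mean_i) · (x_{k,j} - mean_j), with n-1 = 3:
  s[A,A] = ((-2.25)·(-2.25) + (2.75)·(2.75) + (-0.25)·(-0.25) + (-0.25)·(-0.25)) / 3 = 12.75/3 = 4.25
  s[A,B] = ((-2.25)·(3) + (2.75)·(-3) + (-0.25)·(-2) + (-0.25)·(2)) / 3 = -15/3 = -5
  s[A,C] = ((-2.25)·(2.25) + (2.75)·(-1.75) + (-0.25)·(-0.75) + (-0.25)·(0.25)) / 3 = -9.75/3 = -3.25
  s[B,B] = ((3)·(3) + (-3)·(-3) + (-2)·(-2) + (2)·(2)) / 3 = 26/3 = 8.6667
  s[B,C] = ((3)·(2.25) + (-3)·(-1.75) + (-2)·(-0.75) + (2)·(0.25)) / 3 = 14/3 = 4.6667
  s[C,C] = ((2.25)·(2.25) + (-1.75)·(-1.75) + (-0.75)·(-0.75) + (0.25)·(0.25)) / 3 = 8.75/3 = 2.9167
  Sample standard deviations s_i = √(s[i,i]):
  s(A) = √(4.25) = 2.0616
  s(B) = √(8.6667) = 2.9439
  s(C) = √(2.9167) = 1.7078

Step 3 — r_{ij} = s_{ij} / (s_i · s_j):
  r[A,A] = 1 (diagonal).
  r[A,B] = -5 / (2.0616 · 2.9439) = -5 / 6.069 = -0.8239
  r[A,C] = -3.25 / (2.0616 · 1.7078) = -3.25 / 3.5208 = -0.9231
  r[B,B] = 1 (diagonal).
  r[B,C] = 4.6667 / (2.9439 · 1.7078) = 4.6667 / 5.0277 = 0.9282
  r[C,C] = 1 (diagonal).

R is symmetric with unit diagonal. Assembling:

R = [[1, -0.8239, -0.9231],
 [-0.8239, 1, 0.9282],
 [-0.9231, 0.9282, 1]]


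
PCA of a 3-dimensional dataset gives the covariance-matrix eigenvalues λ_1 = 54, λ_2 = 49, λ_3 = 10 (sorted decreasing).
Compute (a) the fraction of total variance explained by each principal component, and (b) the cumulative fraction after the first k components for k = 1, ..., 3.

Step 1 — total variance = trace(Sigma) = Σ λ_i = 54 + 49 + 10 = 113.

Step 2 — fraction explained by component i = λ_i / Σ λ:
  PC1: 54/113 = 0.4779
  PC2: 49/113 = 0.4336
  PC3: 10/113 = 0.0885

Step 3 — cumulative fraction after k components = (λ_1 + ... + λ_k) / Σ λ:
  k = 1: 54/113 = 0.4779
  k = 2: (54 + 49)/113 = 103/113 = 0.9115
  k = 3: (54 + 49 + 10)/113 = 113/113 = 1

Summary (fraction, with percent):

explained: PC1 0.4779 (47.79%), PC2 0.4336 (43.36%), PC3 0.0885 (8.85%);  cumulative: 0.4779, 0.9115, 1


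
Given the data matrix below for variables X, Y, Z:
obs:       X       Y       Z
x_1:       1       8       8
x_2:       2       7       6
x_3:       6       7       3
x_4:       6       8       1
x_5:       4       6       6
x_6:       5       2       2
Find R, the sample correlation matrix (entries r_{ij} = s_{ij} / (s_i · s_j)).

Step 1 — column means:
  mean(X) = (1 + 2 + 6 + 6 + 4 + 5) / 6 = 24/6 = 4
  mean(Y) = (8 + 7 + 7 + 8 + 6 + 2) / 6 = 38/6 = 6.3333
  mean(Z) = (8 + 6 + 3 + 1 + 6 + 2) / 6 = 26/6 = 4.3333

Step 2 — sample variances and covariances s[i,j] = (1/(n-1)) · Σ_k (x_{k,i} - mean_i) · (x_{k,j} - mean_j), with n-1 = 5:
  s[X,X] = ((-3)·(-3) + (-2)·(-2) + (2)·(2) + (2)·(2) + (0)·(0) + (1)·(1)) / 5 = 22/5 = 4.4
  s[X,Y] = ((-3)·(1.6667) + (-2)·(0.6667) + (2)·(0.6667) + (2)·(1.6667) + (0)·(-0.3333) + (1)·(-4.3333)) / 5 = -6/5 = -1.2
  s[X,Z] = ((-3)·(3.6667) + (-2)·(1.6667) + (2)·(-1.3333) + (2)·(-3.3333) + (0)·(1.6667) + (1)·(-2.3333)) / 5 = -26/5 = -5.2
  s[Y,Y] = ((1.6667)·(1.6667) + (0.6667)·(0.6667) + (0.6667)·(0.6667) + (1.6667)·(1.6667) + (-0.3333)·(-0.3333) + (-4.3333)·(-4.3333)) / 5 = 25.3333/5 = 5.0667
  s[Y,Z] = ((1.6667)·(3.6667) + (0.6667)·(1.6667) + (0.6667)·(-1.3333) + (1.6667)·(-3.3333) + (-0.3333)·(1.6667) + (-4.3333)·(-2.3333)) / 5 = 10.3333/5 = 2.0667
  s[Z,Z] = ((3.6667)·(3.6667) + (1.6667)·(1.6667) + (-1.3333)·(-1.3333) + (-3.3333)·(-3.3333) + (1.6667)·(1.6667) + (-2.3333)·(-2.3333)) / 5 = 37.3333/5 = 7.4667
  Sample standard deviations s_i = √(s[i,i]):
  s(X) = √(4.4) = 2.0976
  s(Y) = √(5.0667) = 2.2509
  s(Z) = √(7.4667) = 2.7325

Step 3 — r_{ij} = s_{ij} / (s_i · s_j):
  r[X,X] = 1 (diagonal).
  r[X,Y] = -1.2 / (2.0976 · 2.2509) = -1.2 / 4.7216 = -0.2542
  r[X,Z] = -5.2 / (2.0976 · 2.7325) = -5.2 / 5.7318 = -0.9072
  r[Y,Y] = 1 (diagonal).
  r[Y,Z] = 2.0667 / (2.2509 · 2.7325) = 2.0667 / 6.1507 = 0.336
  r[Z,Z] = 1 (diagonal).

R is symmetric with unit diagonal. Assembling:

R = [[1, -0.2542, -0.9072],
 [-0.2542, 1, 0.336],
 [-0.9072, 0.336, 1]]
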